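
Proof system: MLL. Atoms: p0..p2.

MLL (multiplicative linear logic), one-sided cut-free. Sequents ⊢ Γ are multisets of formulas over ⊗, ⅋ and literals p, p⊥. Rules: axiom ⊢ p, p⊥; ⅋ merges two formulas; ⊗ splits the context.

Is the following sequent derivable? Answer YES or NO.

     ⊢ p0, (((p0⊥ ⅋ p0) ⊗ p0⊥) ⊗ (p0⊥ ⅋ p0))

Proof tree:
[⊗]  ⊢ p0, (((p0⊥ ⅋ p0) ⊗ p0⊥) ⊗ (p0⊥ ⅋ p0))
  [⊗]  ⊢ p0, ((p0⊥ ⅋ p0) ⊗ p0⊥)
    [⅋]  ⊢ (p0⊥ ⅋ p0)
      [Ax]  ⊢ p0, p0⊥
    [Ax]  ⊢ p0, p0⊥
  [⅋]  ⊢ (p0⊥ ⅋ p0)
    [Ax]  ⊢ p0, p0⊥

Result: YES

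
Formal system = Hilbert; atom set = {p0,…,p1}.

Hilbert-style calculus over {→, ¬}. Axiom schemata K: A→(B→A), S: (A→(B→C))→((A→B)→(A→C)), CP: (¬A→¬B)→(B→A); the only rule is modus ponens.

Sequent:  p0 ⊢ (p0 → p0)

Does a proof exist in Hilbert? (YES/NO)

Derivation (root first):
[MP] p0 ⊢ (p0 → p0)
  [K]  ⊢ (p0 → (p0 → p0))
  [MP] p0 ⊢ p0
    [MP] p0 ⊢ (p0 → p0)
      [K]  ⊢ (p0 → (p0 → p0))
      [Hyp] p0 ⊢ p0
    [Hyp] p0 ⊢ p0

Result: YES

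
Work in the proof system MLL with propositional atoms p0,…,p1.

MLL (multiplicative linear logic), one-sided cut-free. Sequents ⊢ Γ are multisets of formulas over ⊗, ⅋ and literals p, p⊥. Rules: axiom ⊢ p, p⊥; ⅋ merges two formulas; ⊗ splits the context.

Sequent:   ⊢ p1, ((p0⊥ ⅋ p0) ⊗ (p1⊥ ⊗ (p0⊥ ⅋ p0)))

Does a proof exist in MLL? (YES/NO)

Derivation (root first):
[⊗]  ⊢ p1, ((p0⊥ ⅋ p0) ⊗ (p1⊥ ⊗ (p0⊥ ⅋ p0)))
  [⅋]  ⊢ (p0⊥ ⅋ p0)
    [Ax]  ⊢ p0, p0⊥
  [⊗]  ⊢ p1, (p1⊥ ⊗ (p0⊥ ⅋ p0))
    [Ax]  ⊢ p1, p1⊥
    [⅋]  ⊢ (p0⊥ ⅋ p0)
      [Ax]  ⊢ p0, p0⊥

Result: YES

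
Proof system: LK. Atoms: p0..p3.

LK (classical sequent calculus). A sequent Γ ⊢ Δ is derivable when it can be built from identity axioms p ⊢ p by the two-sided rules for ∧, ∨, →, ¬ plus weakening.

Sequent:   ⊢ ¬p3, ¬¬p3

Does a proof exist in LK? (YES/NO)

Proof tree:
[¬R]  ⊢ ¬p3, ¬¬p3
  [¬L] ¬p3 ⊢ ¬p3
    [¬R]  ⊢ p3, ¬p3
      [Ax] p3 ⊢ p3

Result: YES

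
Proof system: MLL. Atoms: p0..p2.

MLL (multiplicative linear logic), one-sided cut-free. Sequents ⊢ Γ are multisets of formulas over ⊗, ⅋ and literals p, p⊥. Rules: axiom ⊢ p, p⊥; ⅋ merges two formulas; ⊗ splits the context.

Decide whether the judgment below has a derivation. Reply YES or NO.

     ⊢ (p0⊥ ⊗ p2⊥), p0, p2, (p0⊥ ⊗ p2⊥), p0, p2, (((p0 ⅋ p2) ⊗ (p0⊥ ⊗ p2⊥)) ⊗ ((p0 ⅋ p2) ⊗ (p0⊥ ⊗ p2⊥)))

Proof tree:
[⊗]  ⊢ (p0⊥ ⊗ p2⊥), p0, p2, (p0⊥ ⊗ p2⊥), p0, p2, (((p0 ⅋ p2) ⊗ (p0⊥ ⊗ p2⊥)) ⊗ ((p0 ⅋ p2) ⊗ (p0⊥ ⊗ p2⊥)))
  [⊗]  ⊢ (p0⊥ ⊗ p2⊥), p0, p2, ((p0 ⅋ p2) ⊗ (p0⊥ ⊗ p2⊥))
    [⅋]  ⊢ (p0⊥ ⊗ p2⊥), (p0 ⅋ p2)
      [⊗]  ⊢ p0, p2, (p0⊥ ⊗ p2⊥)
        [Ax]  ⊢ p0, p0⊥
        [Ax]  ⊢ p2, p2⊥
    [⊗]  ⊢ p0, p2, (p0⊥ ⊗ p2⊥)
      [Ax]  ⊢ p0, p0⊥
      [Ax]  ⊢ p2, p2⊥
  [⊗]  ⊢ (p0⊥ ⊗ p2⊥), p0, p2, ((p0 ⅋ p2) ⊗ (p0⊥ ⊗ p2⊥))
    [⅋]  ⊢ (p0⊥ ⊗ p2⊥), (p0 ⅋ p2)
      [⊗]  ⊢ p0, p2, (p0⊥ ⊗ p2⊥)
        [Ax]  ⊢ p0, p0⊥
        [Ax]  ⊢ p2, p2⊥
    [⊗]  ⊢ p0, p2, (p0⊥ ⊗ p2⊥)
      [Ax]  ⊢ p0, p0⊥
      [Ax]  ⊢ p2, p2⊥

Result: YES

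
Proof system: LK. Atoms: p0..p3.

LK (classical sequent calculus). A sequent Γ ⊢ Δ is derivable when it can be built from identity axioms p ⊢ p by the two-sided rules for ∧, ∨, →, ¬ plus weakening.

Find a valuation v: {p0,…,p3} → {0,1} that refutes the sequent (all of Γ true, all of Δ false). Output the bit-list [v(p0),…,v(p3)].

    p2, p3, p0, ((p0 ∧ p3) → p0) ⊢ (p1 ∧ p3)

Enumerate valuations to refute Γ ⊢ Δ:
  v=0000: Γ:[p2=F, p3=F, p0=F, ((p0 ∧ p3) → p0)=T] Δ:[(p1 ∧ p3)=F] refutes=False
  v=0001: Γ:[p2=F, p3=T, p0=F, ((p0 ∧ p3) → p0)=T] Δ:[(p1 ∧ p3)=F] refutes=False
  v=0010: Γ:[p2=T, p3=F, p0=F, ((p0 ∧ p3) → p0)=T] Δ:[(p1 ∧ p3)=F] refutes=False
  v=0011: Γ:[p2=T, p3=T, p0=F, ((p0 ∧ p3) → p0)=T] Δ:[(p1 ∧ p3)=F] refutes=False
  v=0100: Γ:[p2=F, p3=F, p0=F, ((p0 ∧ p3) → p0)=T] Δ:[(p1 ∧ p3)=F] refutes=False
  v=0101: Γ:[p2=F, p3=T, p0=F, ((p0 ∧ p3) → p0)=T] Δ:[(p1 ∧ p3)=T] refutes=False
  v=0110: Γ:[p2=T, p3=F, p0=F, ((p0 ∧ p3) → p0)=T] Δ:[(p1 ∧ p3)=F] refutes=False
  v=0111: Γ:[p2=T, p3=T, p0=F, ((p0 ∧ p3) → p0)=T] Δ:[(p1 ∧ p3)=T] refutes=False
  v=1000: Γ:[p2=F, p3=F, p0=T, ((p0 ∧ p3) → p0)=T] Δ:[(p1 ∧ p3)=F] refutes=False
  v=1001: Γ:[p2=F, p3=T, p0=T, ((p0 ∧ p3) → p0)=T] Δ:[(p1 ∧ p3)=F] refutes=False
  v=1010: Γ:[p2=T, p3=F, p0=T, ((p0 ∧ p3) → p0)=T] Δ:[(p1 ∧ p3)=F] refutes=False
  v=1011: Γ:[p2=T, p3=T, p0=T, ((p0 ∧ p3) → p0)=T] Δ:[(p1 ∧ p3)=F] refutes=True  ← countermodel

Result: [1, 0, 1, 1]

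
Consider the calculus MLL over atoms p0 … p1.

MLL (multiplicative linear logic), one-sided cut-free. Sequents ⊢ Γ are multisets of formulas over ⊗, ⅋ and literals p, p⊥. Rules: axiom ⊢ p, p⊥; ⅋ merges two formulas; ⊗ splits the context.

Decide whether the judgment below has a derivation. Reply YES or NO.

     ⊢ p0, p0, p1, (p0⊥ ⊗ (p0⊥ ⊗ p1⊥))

Proof tree:
[⊗]  ⊢ p0, p0, p1, (p0⊥ ⊗ (p0⊥ ⊗ p1⊥))
  [Ax]  ⊢ p0, p0⊥
  [⊗]  ⊢ p0, p1, (p0⊥ ⊗ p1⊥)
    [Ax]  ⊢ p0, p0⊥
    [Ax]  ⊢ p1, p1⊥

Result: YES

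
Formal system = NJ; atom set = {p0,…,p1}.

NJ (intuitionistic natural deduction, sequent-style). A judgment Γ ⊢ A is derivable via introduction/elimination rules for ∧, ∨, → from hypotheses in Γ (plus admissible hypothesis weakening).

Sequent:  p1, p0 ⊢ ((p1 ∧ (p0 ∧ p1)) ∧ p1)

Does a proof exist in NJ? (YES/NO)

Proof tree:
[∧I] p1, p0 ⊢ ((p1 ∧ (p0 ∧ p1)) ∧ p1)
  [∧I] p1, p0 ⊢ (p1 ∧ (p0 ∧ p1))
    [Ax] p1 ⊢ p1
    [∧I] p1, p0 ⊢ (p0 ∧ p1)
      [Ax] p0 ⊢ p0
      [Wk] p1, p0 ⊢ p1
        [Ax] p1 ⊢ p1
  [Ax] p1 ⊢ p1

Result: YES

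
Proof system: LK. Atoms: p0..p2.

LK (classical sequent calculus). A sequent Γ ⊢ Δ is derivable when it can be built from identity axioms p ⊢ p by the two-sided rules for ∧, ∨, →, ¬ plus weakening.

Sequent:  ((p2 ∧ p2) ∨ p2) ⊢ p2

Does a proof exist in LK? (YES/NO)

Proof tree:
[∨L] ((p2 ∧ p2) ∨ p2) ⊢ p2
  [∧L] (p2 ∧ p2) ⊢ p2
    [WL] p2, p2 ⊢ p2
      [Ax] p2 ⊢ p2
  [Ax] p2 ⊢ p2

Result: YES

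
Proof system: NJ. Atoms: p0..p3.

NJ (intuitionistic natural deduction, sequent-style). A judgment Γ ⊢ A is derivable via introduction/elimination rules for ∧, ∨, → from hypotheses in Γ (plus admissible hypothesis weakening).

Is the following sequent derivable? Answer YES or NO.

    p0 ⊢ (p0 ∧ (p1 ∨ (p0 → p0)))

Derivation (root first):
[∧I] p0 ⊢ (p0 ∧ (p1 ∨ (p0 → p0)))
  [Ax] p0 ⊢ p0
  [∨I₂]  ⊢ (p1 ∨ (p0 → p0))
    [→I]  ⊢ (p0 → p0)
      [Ax] p0 ⊢ p0

Result: YES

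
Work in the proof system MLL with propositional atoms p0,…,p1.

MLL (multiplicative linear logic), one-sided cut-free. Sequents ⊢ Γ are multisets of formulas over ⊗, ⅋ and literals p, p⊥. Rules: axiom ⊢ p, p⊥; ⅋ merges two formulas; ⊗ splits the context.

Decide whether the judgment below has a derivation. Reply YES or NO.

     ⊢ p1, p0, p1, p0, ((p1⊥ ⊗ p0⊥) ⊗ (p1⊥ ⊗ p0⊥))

Derivation trace:
[⊗]  ⊢ p1, p0, p1, p0, ((p1⊥ ⊗ p0⊥) ⊗ (p1⊥ ⊗ p0⊥))
  [⊗]  ⊢ p1, p0, (p1⊥ ⊗ p0⊥)
    [Ax]  ⊢ p1, p1⊥
    [Ax]  ⊢ p0, p0⊥
  [⊗]  ⊢ p1, p0, (p1⊥ ⊗ p0⊥)
    [Ax]  ⊢ p1, p1⊥
    [Ax]  ⊢ p0, p0⊥

Result: YES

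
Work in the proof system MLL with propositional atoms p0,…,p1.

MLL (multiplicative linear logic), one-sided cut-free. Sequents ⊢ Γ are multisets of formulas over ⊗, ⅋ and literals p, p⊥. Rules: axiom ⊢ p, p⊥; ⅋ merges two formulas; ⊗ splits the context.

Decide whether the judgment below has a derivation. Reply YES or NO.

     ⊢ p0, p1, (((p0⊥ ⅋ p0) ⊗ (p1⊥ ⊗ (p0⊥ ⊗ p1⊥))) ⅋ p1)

Proof tree:
[⅋]  ⊢ p0, p1, (((p0⊥ ⅋ p0) ⊗ (p1⊥ ⊗ (p0⊥ ⊗ p1⊥))) ⅋ p1)
  [⊗]  ⊢ p1, p0, p1, ((p0⊥ ⅋ p0) ⊗ (p1⊥ ⊗ (p0⊥ ⊗ p1⊥)))
    [⅋]  ⊢ (p0⊥ ⅋ p0)
      [Ax]  ⊢ p0, p0⊥
    [⊗]  ⊢ p1, p0, p1, (p1⊥ ⊗ (p0⊥ ⊗ p1⊥))
      [Ax]  ⊢ p1, p1⊥
      [⊗]  ⊢ p0, p1, (p0⊥ ⊗ p1⊥)
        [Ax]  ⊢ p0, p0⊥
        [Ax]  ⊢ p1, p1⊥

Result: YES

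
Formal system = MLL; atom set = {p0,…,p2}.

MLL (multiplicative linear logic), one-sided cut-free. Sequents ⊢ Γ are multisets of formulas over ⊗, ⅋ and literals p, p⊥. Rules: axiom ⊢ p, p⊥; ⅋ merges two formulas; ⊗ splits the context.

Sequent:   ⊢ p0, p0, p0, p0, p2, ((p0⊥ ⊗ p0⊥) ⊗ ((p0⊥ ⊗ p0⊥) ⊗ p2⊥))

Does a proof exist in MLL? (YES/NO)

Derivation (root first):
[⊗]  ⊢ p0, p0, p0, p0, p2, ((p0⊥ ⊗ p0⊥) ⊗ ((p0⊥ ⊗ p0⊥) ⊗ p2⊥))
  [⊗]  ⊢ p0, p0, (p0⊥ ⊗ p0⊥)
    [Ax]  ⊢ p0, p0⊥
    [Ax]  ⊢ p0, p0⊥
  [⊗]  ⊢ p0, p0, p2, ((p0⊥ ⊗ p0⊥) ⊗ p2⊥)
    [⊗]  ⊢ p0, p0, (p0⊥ ⊗ p0⊥)
      [Ax]  ⊢ p0, p0⊥
      [Ax]  ⊢ p0, p0⊥
    [Ax]  ⊢ p2, p2⊥

Result: YES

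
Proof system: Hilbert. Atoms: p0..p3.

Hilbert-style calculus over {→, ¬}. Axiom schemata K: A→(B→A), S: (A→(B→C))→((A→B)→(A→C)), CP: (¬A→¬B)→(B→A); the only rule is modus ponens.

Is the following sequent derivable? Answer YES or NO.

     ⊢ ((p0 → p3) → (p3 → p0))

Truth-table refutation:
  v=0000: Γ:[] Δ:[((p0 → p3) → (p3 → p0))=T] refutes=False
  v=0001: Γ:[] Δ:[((p0 → p3) → (p3 → p0))=F] refutes=True  ← countermodel

Result: NO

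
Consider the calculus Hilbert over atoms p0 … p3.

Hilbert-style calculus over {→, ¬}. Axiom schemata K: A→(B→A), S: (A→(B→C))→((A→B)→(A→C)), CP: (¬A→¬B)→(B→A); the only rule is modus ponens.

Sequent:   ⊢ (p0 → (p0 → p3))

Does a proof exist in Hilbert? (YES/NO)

Truth-table refutation:
  v=0000: Γ:[] Δ:[(p0 → (p0 → p3))=T] refutes=False
  v=0001: Γ:[] Δ:[(p0 → (p0 → p3))=T] refutes=False
  v=0010: Γ:[] Δ:[(p0 → (p0 → p3))=T] refutes=False
  v=0011: Γ:[] Δ:[(p0 → (p0 → p3))=T] refutes=False
  v=0100: Γ:[] Δ:[(p0 → (p0 → p3))=T] refutes=False
  v=0101: Γ:[] Δ:[(p0 → (p0 → p3))=T] refutes=False
  v=0110: Γ:[] Δ:[(p0 → (p0 → p3))=T] refutes=False
  v=0111: Γ:[] Δ:[(p0 → (p0 → p3))=T] refutes=False
  v=1000: Γ:[] Δ:[(p0 → (p0 → p3))=F] refutes=True  ← countermodel

Result: NO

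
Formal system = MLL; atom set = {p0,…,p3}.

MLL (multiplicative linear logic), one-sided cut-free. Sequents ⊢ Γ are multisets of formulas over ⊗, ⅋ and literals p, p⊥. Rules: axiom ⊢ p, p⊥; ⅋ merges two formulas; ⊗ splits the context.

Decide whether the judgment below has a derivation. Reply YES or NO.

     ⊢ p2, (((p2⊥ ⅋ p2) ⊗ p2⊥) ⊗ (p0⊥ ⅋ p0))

Proof tree:
[⊗]  ⊢ p2, (((p2⊥ ⅋ p2) ⊗ p2⊥) ⊗ (p0⊥ ⅋ p0))
  [⊗]  ⊢ p2, ((p2⊥ ⅋ p2) ⊗ p2⊥)
    [⅋]  ⊢ (p2⊥ ⅋ p2)
      [Ax]  ⊢ p2, p2⊥
    [Ax]  ⊢ p2, p2⊥
  [⅋]  ⊢ (p0⊥ ⅋ p0)
    [Ax]  ⊢ p0, p0⊥

Result: YES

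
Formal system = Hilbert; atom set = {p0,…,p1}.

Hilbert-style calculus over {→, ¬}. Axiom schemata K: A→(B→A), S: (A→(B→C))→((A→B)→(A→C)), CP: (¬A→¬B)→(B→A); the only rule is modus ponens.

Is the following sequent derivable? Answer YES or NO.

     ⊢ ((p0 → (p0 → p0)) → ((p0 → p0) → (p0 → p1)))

Truth-table refutation:
  v=00: Γ:[] Δ:[((p0 → (p0 → p0)) → ((p0 → p0) → (p0 → p1)))=T] refutes=False
  v=01: Γ:[] Δ:[((p0 → (p0 → p0)) → ((p0 → p0) → (p0 → p1)))=T] refutes=False
  v=10: Γ:[] Δ:[((p0 → (p0 → p0)) → ((p0 → p0) → (p0 → p1)))=F] refutes=True  ← countermodel

Result: NO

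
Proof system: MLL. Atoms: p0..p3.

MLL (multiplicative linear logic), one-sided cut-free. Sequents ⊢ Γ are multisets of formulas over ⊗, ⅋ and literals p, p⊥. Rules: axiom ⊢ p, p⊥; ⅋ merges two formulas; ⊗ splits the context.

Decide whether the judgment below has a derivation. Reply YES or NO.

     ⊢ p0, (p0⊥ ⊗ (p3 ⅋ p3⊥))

Proof tree:
[⊗]  ⊢ p0, (p0⊥ ⊗ (p3 ⅋ p3⊥))
  [Ax]  ⊢ p0, p0⊥
  [⅋]  ⊢ (p3 ⅋ p3⊥)
    [Ax]  ⊢ p3, p3⊥

Result: YES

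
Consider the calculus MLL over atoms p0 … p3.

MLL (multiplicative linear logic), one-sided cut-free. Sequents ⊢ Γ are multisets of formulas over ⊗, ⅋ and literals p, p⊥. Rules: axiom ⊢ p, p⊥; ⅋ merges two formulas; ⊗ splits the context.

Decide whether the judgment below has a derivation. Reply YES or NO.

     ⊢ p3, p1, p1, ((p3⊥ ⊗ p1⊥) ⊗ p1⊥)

Derivation (root first):
[⊗]  ⊢ p3, p1, p1, ((p3⊥ ⊗ p1⊥) ⊗ p1⊥)
  [⊗]  ⊢ p3, p1, (p3⊥ ⊗ p1⊥)
    [Ax]  ⊢ p3, p3⊥
    [Ax]  ⊢ p1, p1⊥
  [Ax]  ⊢ p1, p1⊥

Result: YES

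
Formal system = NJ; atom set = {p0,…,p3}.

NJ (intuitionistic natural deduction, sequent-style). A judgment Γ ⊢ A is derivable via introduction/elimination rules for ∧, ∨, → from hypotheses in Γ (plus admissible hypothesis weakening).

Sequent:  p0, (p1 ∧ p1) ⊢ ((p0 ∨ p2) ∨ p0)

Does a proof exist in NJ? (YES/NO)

Derivation (root first):
[∨I₁] p0, (p1 ∧ p1) ⊢ ((p0 ∨ p2) ∨ p0)
  [∨I₁] p0, (p1 ∧ p1) ⊢ (p0 ∨ p2)
    [Wk] p0, (p1 ∧ p1) ⊢ p0
      [Ax] p0 ⊢ p0

Result: YES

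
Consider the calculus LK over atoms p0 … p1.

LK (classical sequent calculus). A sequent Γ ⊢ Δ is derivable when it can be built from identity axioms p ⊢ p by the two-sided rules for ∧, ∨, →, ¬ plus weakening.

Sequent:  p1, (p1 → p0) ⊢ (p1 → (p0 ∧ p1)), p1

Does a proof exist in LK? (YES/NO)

Proof tree:
[→L] p1, (p1 → p0) ⊢ (p1 → (p0 ∧ p1)), p1
  [WR] p1 ⊢ p1, p1
    [Ax] p1 ⊢ p1
  [→R] p0 ⊢ (p1 → (p0 ∧ p1))
    [∧R] p1, p0 ⊢ (p0 ∧ p1)
      [Ax] p0 ⊢ p0
      [Ax] p1 ⊢ p1

Result: YES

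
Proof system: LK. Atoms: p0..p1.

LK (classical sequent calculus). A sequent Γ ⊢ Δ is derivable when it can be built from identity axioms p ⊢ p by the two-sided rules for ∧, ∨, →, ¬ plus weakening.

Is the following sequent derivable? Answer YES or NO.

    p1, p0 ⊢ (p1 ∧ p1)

Derivation trace:
[∧R] p1, p0 ⊢ (p1 ∧ p1)
  [WL] p1, p0 ⊢ p1
    [Ax] p1 ⊢ p1
  [Ax] p1 ⊢ p1

Result: YES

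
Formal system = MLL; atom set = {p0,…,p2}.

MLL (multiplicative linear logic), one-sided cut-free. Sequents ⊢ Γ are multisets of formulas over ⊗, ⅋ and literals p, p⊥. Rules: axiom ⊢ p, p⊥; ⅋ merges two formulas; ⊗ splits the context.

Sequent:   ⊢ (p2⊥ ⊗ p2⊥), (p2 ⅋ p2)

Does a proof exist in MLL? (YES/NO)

Derivation trace:
[⅋]  ⊢ (p2⊥ ⊗ p2⊥), (p2 ⅋ p2)
  [⊗]  ⊢ p2, p2, (p2⊥ ⊗ p2⊥)
    [Ax]  ⊢ p2, p2⊥
    [Ax]  ⊢ p2, p2⊥

Result: YES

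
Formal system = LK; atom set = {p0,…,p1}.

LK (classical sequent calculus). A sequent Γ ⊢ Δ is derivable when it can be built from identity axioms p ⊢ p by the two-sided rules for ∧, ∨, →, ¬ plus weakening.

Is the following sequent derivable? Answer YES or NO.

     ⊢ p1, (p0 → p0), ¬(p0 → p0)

Proof tree:
[¬R]  ⊢ p1, (p0 → p0), ¬(p0 → p0)
  [→R] (p0 → p0) ⊢ p1, (p0 → p0)
    [→L] p0, (p0 → p0) ⊢ p1, p0
      [Ax] p0 ⊢ p0
      [WR] p0 ⊢ p0, p1
        [Ax] p0 ⊢ p0

Result: YES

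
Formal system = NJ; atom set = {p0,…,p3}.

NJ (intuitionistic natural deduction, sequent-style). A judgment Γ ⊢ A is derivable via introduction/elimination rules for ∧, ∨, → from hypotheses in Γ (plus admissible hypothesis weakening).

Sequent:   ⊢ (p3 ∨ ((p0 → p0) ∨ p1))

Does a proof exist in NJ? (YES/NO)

Proof tree:
[∨I₂]  ⊢ (p3 ∨ ((p0 → p0) ∨ p1))
  [∨I₁]  ⊢ ((p0 → p0) ∨ p1)
    [→I]  ⊢ (p0 → p0)
      [Ax] p0 ⊢ p0

Result: YES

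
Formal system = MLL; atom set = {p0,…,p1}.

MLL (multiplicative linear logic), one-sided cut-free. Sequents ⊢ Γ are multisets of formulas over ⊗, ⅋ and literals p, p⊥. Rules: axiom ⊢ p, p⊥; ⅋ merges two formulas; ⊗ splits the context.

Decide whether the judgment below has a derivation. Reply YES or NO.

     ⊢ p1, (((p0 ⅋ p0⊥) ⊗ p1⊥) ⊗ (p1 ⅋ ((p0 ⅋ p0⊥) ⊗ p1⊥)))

Proof tree:
[⊗]  ⊢ p1, (((p0 ⅋ p0⊥) ⊗ p1⊥) ⊗ (p1 ⅋ ((p0 ⅋ p0⊥) ⊗ p1⊥)))
  [⊗]  ⊢ p1, ((p0 ⅋ p0⊥) ⊗ p1⊥)
    [⅋]  ⊢ (p0 ⅋ p0⊥)
      [Ax]  ⊢ p0, p0⊥
    [Ax]  ⊢ p1, p1⊥
  [⅋]  ⊢ (p1 ⅋ ((p0 ⅋ p0⊥) ⊗ p1⊥))
    [⊗]  ⊢ p1, ((p0 ⅋ p0⊥) ⊗ p1⊥)
      [⅋]  ⊢ (p0 ⅋ p0⊥)
        [Ax]  ⊢ p0, p0⊥
      [Ax]  ⊢ p1, p1⊥

Result: YES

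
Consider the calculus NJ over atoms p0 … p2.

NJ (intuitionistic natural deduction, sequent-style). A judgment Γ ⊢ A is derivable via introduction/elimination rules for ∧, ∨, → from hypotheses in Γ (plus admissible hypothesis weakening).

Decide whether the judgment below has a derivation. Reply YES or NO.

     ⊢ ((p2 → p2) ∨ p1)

Derivation trace:
[∨I₁]  ⊢ ((p2 → p2) ∨ p1)
  [→I]  ⊢ (p2 → p2)
    [Ax] p2 ⊢ p2

Result: YES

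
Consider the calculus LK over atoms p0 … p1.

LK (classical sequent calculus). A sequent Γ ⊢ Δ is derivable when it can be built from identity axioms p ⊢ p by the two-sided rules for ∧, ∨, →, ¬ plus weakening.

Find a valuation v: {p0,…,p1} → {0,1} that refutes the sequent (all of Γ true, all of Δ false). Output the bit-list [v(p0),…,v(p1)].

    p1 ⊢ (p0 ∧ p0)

Search for a countermodel by truth-table:
  v=00: Γ:[p1=F] Δ:[(p0 ∧ p0)=F] refutes=False
  v=01: Γ:[p1=T] Δ:[(p0 ∧ p0)=F] refutes=True  ← countermodel

Result: [0, 1]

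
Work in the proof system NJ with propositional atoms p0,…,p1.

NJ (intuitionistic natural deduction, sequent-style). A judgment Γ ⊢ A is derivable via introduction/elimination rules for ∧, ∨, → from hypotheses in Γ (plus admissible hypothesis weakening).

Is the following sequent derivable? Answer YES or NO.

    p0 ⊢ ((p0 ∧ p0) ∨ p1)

Derivation (root first):
[∨I₁] p0 ⊢ ((p0 ∧ p0) ∨ p1)
  [∧I] p0 ⊢ (p0 ∧ p0)
    [Ax] p0 ⊢ p0
    [Ax] p0 ⊢ p0

Result: YES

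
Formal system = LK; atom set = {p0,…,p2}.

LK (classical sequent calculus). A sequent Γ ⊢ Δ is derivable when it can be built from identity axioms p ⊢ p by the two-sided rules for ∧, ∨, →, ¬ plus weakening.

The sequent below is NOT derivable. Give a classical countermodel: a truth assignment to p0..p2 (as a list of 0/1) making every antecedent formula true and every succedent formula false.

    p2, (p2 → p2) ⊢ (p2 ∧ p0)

Truth-table refutation:
  v=000: Γ:[p2=F, (p2 → p2)=T] Δ:[(p2 ∧ p0)=F] refutes=False
  v=001: Γ:[p2=T, (p2 → p2)=T] Δ:[(p2 ∧ p0)=F] refutes=True  ← countermodel

Result: [0, 0, 1]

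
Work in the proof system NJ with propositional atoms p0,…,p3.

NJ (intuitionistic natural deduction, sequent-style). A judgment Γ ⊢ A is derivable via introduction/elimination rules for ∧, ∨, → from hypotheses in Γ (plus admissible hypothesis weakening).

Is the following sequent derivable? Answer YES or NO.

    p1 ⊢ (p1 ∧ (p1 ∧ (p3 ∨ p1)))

Derivation (root first):
[∧I] p1 ⊢ (p1 ∧ (p1 ∧ (p3 ∨ p1)))
  [Ax] p1 ⊢ p1
  [∧I] p1 ⊢ (p1 ∧ (p3 ∨ p1))
    [Ax] p1 ⊢ p1
    [∨I₂] p1 ⊢ (p3 ∨ p1)
      [Ax] p1 ⊢ p1

Result: YES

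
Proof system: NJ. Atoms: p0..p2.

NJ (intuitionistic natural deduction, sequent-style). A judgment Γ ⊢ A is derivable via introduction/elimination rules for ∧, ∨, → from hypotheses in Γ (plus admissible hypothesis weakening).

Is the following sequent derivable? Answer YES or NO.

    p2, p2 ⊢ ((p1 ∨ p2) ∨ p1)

Proof tree:
[Wk] p2, p2 ⊢ ((p1 ∨ p2) ∨ p1)
  [∨I₁] p2 ⊢ ((p1 ∨ p2) ∨ p1)
    [∨I₂] p2 ⊢ (p1 ∨ p2)
      [Ax] p2 ⊢ p2

Result: YES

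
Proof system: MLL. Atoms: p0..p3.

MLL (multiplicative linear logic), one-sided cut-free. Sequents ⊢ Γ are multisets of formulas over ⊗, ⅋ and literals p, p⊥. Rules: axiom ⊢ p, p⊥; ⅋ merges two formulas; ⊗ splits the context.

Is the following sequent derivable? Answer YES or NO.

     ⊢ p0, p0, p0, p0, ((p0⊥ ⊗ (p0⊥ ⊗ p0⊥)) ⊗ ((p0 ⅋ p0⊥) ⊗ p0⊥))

Derivation (root first):
[⊗]  ⊢ p0, p0, p0, p0, ((p0⊥ ⊗ (p0⊥ ⊗ p0⊥)) ⊗ ((p0 ⅋ p0⊥) ⊗ p0⊥))
  [⊗]  ⊢ p0, p0, p0, (p0⊥ ⊗ (p0⊥ ⊗ p0⊥))
    [Ax]  ⊢ p0, p0⊥
    [⊗]  ⊢ p0, p0, (p0⊥ ⊗ p0⊥)
      [Ax]  ⊢ p0, p0⊥
      [Ax]  ⊢ p0, p0⊥
  [⊗]  ⊢ p0, ((p0 ⅋ p0⊥) ⊗ p0⊥)
    [⅋]  ⊢ (p0 ⅋ p0⊥)
      [Ax]  ⊢ p0, p0⊥
    [Ax]  ⊢ p0, p0⊥

Result: YES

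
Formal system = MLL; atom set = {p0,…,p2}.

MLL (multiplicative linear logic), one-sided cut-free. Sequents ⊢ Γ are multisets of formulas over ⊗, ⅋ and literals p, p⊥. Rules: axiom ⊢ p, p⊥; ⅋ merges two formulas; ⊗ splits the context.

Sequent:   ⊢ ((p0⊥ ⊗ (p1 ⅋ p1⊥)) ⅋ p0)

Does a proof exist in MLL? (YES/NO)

Derivation trace:
[⅋]  ⊢ ((p0⊥ ⊗ (p1 ⅋ p1⊥)) ⅋ p0)
  [⊗]  ⊢ p0, (p0⊥ ⊗ (p1 ⅋ p1⊥))
    [Ax]  ⊢ p0, p0⊥
    [⅋]  ⊢ (p1 ⅋ p1⊥)
      [Ax]  ⊢ p1, p1⊥

Result: YES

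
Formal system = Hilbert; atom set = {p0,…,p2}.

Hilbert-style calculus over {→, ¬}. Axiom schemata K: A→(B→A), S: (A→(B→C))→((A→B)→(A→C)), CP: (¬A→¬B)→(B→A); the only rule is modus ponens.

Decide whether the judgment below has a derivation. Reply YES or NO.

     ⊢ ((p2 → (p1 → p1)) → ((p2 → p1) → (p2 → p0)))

Truth-table refutation:
  v=000: Γ:[] Δ:[((p2 → (p1 → p1)) → ((p2 → p1) → (p2 → p0)))=T] refutes=False
  v=001: Γ:[] Δ:[((p2 → (p1 → p1)) → ((p2 → p1) → (p2 → p0)))=T] refutes=False
  v=010: Γ:[] Δ:[((p2 → (p1 → p1)) → ((p2 → p1) → (p2 → p0)))=T] refutes=False
  v=011: Γ:[] Δ:[((p2 → (p1 → p1)) → ((p2 → p1) → (p2 → p0)))=F] refutes=True  ← countermodel

Result: NO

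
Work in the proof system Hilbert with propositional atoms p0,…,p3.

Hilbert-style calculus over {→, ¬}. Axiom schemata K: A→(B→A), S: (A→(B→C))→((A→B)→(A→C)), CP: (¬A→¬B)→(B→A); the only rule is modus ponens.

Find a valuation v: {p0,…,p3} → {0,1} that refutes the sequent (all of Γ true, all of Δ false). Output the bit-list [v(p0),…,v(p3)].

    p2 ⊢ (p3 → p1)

Search for a countermodel by truth-table:
  v=0000: Γ:[p2=F] Δ:[(p3 → p1)=T] refutes=False
  v=0001: Γ:[p2=F] Δ:[(p3 → p1)=F] refutes=False
  v=0010: Γ:[p2=T] Δ:[(p3 → p1)=T] refutes=False
  v=0011: Γ:[p2=T] Δ:[(p3 → p1)=F] refutes=True  ← countermodel

Result: [0, 0, 1, 1]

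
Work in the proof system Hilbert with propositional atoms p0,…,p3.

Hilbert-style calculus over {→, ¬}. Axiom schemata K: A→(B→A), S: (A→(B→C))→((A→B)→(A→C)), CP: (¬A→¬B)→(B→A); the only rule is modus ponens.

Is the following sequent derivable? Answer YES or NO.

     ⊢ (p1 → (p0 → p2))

Enumerate valuations to refute Γ ⊢ Δ:
  v=0000: Γ:[] Δ:[(p1 → (p0 → p2))=T] refutes=False
  v=0001: Γ:[] Δ:[(p1 → (p0 → p2))=T] refutes=False
  v=0010: Γ:[] Δ:[(p1 → (p0 → p2))=T] refutes=False
  v=0011: Γ:[] Δ:[(p1 → (p0 → p2))=T] refutes=False
  v=0100: Γ:[] Δ:[(p1 → (p0 → p2))=T] refutes=False
  v=0101: Γ:[] Δ:[(p1 → (p0 → p2))=T] refutes=False
  v=0110: Γ:[] Δ:[(p1 → (p0 → p2))=T] refutes=False
  v=0111: Γ:[] Δ:[(p1 → (p0 → p2))=T] refutes=False
  v=1000: Γ:[] Δ:[(p1 → (p0 → p2))=T] refutes=False
  v=1001: Γ:[] Δ:[(p1 → (p0 → p2))=T] refutes=False
  v=1010: Γ:[] Δ:[(p1 → (p0 → p2))=T] refutes=False
  v=1011: Γ:[] Δ:[(p1 → (p0 → p2))=T] refutes=False
  v=1100: Γ:[] Δ:[(p1 → (p0 → p2))=F] refutes=True  ← countermodel

Result: NO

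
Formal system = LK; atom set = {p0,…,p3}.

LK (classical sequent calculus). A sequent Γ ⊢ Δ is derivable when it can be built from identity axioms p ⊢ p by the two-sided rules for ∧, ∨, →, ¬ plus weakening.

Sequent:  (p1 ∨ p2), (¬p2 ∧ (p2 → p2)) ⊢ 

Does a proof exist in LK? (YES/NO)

Truth-table refutation:
  v=0000: Γ:[(p1 ∨ p2)=F, (¬p2 ∧ (p2 → p2))=T] Δ:[] refutes=False
  v=0001: Γ:[(p1 ∨ p2)=F, (¬p2 ∧ (p2 → p2))=T] Δ:[] refutes=False
  v=0010: Γ:[(p1 ∨ p2)=T, (¬p2 ∧ (p2 → p2))=F] Δ:[] refutes=False
  v=0011: Γ:[(p1 ∨ p2)=T, (¬p2 ∧ (p2 → p2))=F] Δ:[] refutes=False
  v=0100: Γ:[(p1 ∨ p2)=T, (¬p2 ∧ (p2 → p2))=T] Δ:[] refutes=True  ← countermodel

Result: NO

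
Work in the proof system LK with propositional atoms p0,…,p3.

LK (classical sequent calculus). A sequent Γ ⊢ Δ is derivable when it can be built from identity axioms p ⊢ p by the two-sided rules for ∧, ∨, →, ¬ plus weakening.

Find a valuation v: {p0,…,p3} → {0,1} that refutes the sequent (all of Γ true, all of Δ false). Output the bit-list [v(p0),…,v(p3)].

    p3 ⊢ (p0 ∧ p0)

Search for a countermodel by truth-table:
  v=0000: Γ:[p3=F] Δ:[(p0 ∧ p0)=F] refutes=False
  v=0001: Γ:[p3=T] Δ:[(p0 ∧ p0)=F] refutes=True  ← countermodel

Result: [0, 0, 0, 1]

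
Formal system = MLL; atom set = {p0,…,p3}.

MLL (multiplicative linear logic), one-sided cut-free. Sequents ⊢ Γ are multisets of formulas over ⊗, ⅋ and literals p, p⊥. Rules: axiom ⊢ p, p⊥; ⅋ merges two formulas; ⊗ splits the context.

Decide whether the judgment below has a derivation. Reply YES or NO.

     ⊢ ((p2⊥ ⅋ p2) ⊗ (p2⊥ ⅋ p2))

Derivation trace:
[⊗]  ⊢ ((p2⊥ ⅋ p2) ⊗ (p2⊥ ⅋ p2))
  [⅋]  ⊢ (p2⊥ ⅋ p2)
    [Ax]  ⊢ p2, p2⊥
  [⅋]  ⊢ (p2⊥ ⅋ p2)
    [Ax]  ⊢ p2, p2⊥

Result: YES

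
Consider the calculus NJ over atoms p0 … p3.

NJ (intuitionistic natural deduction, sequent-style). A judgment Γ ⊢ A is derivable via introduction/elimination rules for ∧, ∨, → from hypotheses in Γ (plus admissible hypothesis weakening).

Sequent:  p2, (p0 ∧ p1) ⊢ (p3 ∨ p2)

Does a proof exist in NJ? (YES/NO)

Derivation trace:
[Wk] p2, (p0 ∧ p1) ⊢ (p3 ∨ p2)
  [∨I₂] p2 ⊢ (p3 ∨ p2)
    [Ax] p2 ⊢ p2

Result: YES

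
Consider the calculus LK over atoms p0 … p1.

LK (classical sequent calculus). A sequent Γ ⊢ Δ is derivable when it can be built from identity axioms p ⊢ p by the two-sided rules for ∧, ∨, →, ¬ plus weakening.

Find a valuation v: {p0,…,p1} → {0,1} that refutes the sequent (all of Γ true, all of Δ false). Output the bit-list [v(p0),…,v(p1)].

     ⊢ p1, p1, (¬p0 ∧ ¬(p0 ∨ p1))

Search for a countermodel by truth-table:
  v=00: Γ:[] Δ:[p1=F, p1=F, (¬p0 ∧ ¬(p0 ∨ p1))=T] refutes=False
  v=01: Γ:[] Δ:[p1=T, p1=T, (¬p0 ∧ ¬(p0 ∨ p1))=F] refutes=False
  v=10: Γ:[] Δ:[p1=F, p1=F, (¬p0 ∧ ¬(p0 ∨ p1))=F] refutes=True  ← countermodel

Result: [1, 0]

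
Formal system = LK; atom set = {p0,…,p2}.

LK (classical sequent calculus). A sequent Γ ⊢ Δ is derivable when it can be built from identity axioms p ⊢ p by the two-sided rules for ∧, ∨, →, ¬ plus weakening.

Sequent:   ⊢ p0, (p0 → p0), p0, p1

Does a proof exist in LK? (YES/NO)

Derivation (root first):
[WR]  ⊢ p0, (p0 → p0), p0, p1
  [WR]  ⊢ p0, (p0 → p0), p0
    [→R]  ⊢ p0, (p0 → p0)
      [WR] p0 ⊢ p0, p0
        [Ax] p0 ⊢ p0

Result: YES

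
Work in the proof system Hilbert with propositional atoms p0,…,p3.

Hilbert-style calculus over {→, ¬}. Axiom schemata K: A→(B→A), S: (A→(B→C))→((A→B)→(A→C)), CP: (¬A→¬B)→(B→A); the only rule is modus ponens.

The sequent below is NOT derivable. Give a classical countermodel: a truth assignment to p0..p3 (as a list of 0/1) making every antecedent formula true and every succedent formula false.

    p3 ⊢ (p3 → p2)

Truth-table refutation:
  v=0000: Γ:[p3=F] Δ:[(p3 → p2)=T] refutes=False
  v=0001: Γ:[p3=T] Δ:[(p3 → p2)=F] refutes=True  ← countermodel

Result: [0, 0, 0, 1]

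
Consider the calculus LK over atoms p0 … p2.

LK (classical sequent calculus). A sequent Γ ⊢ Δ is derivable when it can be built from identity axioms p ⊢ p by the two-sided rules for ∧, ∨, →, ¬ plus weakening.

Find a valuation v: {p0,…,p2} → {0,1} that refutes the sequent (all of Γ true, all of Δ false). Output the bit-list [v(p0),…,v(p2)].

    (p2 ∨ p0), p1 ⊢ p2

Enumerate valuations to refute Γ ⊢ Δ:
  v=000: Γ:[(p2 ∨ p0)=F, p1=F] Δ:[p2=F] refutes=False
  v=001: Γ:[(p2 ∨ p0)=T, p1=F] Δ:[p2=T] refutes=False
  v=010: Γ:[(p2 ∨ p0)=F, p1=T] Δ:[p2=F] refutes=False
  v=011: Γ:[(p2 ∨ p0)=T, p1=T] Δ:[p2=T] refutes=False
  v=100: Γ:[(p2 ∨ p0)=T, p1=F] Δ:[p2=F] refutes=False
  v=101: Γ:[(p2 ∨ p0)=T, p1=F] Δ:[p2=T] refutes=False
  v=110: Γ:[(p2 ∨ p0)=T, p1=T] Δ:[p2=F] refutes=True  ← countermodel

Result: [1, 1, 0]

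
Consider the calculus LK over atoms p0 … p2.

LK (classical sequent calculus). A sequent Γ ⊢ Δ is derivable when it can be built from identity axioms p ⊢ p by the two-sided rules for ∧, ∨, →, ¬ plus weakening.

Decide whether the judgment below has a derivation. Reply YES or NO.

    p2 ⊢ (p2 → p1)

Truth-table refutation:
  v=000: Γ:[p2=F] Δ:[(p2 → p1)=T] refutes=False
  v=001: Γ:[p2=T] Δ:[(p2 → p1)=F] refutes=True  ← countermodel

Result: NO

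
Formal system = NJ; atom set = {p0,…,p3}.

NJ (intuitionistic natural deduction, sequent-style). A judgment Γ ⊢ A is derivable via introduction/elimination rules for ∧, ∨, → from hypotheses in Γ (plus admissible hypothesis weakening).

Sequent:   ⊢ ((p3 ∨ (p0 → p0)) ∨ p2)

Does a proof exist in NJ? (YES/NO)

Derivation (root first):
[∨I₁]  ⊢ ((p3 ∨ (p0 → p0)) ∨ p2)
  [∨I₂]  ⊢ (p3 ∨ (p0 → p0))
    [→I]  ⊢ (p0 → p0)
      [Ax] p0 ⊢ p0

Result: YES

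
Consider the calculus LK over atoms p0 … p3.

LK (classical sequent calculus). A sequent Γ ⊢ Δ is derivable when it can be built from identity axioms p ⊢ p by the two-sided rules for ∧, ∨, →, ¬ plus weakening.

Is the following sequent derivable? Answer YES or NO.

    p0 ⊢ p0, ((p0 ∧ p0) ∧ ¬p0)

Proof tree:
[∧R] p0 ⊢ p0, ((p0 ∧ p0) ∧ ¬p0)
  [∧R] p0 ⊢ (p0 ∧ p0)
    [Ax] p0 ⊢ p0
    [Ax] p0 ⊢ p0
  [¬R]  ⊢ p0, ¬p0
    [Ax] p0 ⊢ p0

Result: YES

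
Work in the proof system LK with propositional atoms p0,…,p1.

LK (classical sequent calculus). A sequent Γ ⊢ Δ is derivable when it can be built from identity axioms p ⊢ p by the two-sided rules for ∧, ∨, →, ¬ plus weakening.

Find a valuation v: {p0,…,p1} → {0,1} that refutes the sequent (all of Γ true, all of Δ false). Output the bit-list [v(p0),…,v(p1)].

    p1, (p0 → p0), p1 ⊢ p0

Enumerate valuations to refute Γ ⊢ Δ:
  v=00: Γ:[p1=F, (p0 → p0)=T, p1=F] Δ:[p0=F] refutes=False
  v=01: Γ:[p1=T, (p0 → p0)=T, p1=T] Δ:[p0=F] refutes=True  ← countermodel

Result: [0, 1]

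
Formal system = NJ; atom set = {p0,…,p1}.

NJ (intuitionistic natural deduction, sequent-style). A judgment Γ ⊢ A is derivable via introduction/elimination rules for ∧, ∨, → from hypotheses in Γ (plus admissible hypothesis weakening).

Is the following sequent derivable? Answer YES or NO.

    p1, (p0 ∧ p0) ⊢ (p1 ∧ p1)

Proof tree:
[∧I] p1, (p0 ∧ p0) ⊢ (p1 ∧ p1)
  [Wk] p1, (p0 ∧ p0), p1 ⊢ p1
    [Wk] p1, (p0 ∧ p0) ⊢ p1
      [Ax] p1 ⊢ p1
  [Ax] p1 ⊢ p1

Result: YES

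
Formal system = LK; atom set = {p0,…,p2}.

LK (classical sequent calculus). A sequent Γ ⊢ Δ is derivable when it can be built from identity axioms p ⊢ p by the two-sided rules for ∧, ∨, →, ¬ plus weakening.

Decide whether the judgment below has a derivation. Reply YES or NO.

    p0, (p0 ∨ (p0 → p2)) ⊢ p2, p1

Search for a countermodel by truth-table:
  v=000: Γ:[p0=F, (p0 ∨ (p0 → p2))=T] Δ:[p2=F, p1=F] refutes=False
  v=001: Γ:[p0=F, (p0 ∨ (p0 → p2))=T] Δ:[p2=T, p1=F] refutes=False
  v=010: Γ:[p0=F, (p0 ∨ (p0 → p2))=T] Δ:[p2=F, p1=T] refutes=False
  v=011: Γ:[p0=F, (p0 ∨ (p0 → p2))=T] Δ:[p2=T, p1=T] refutes=False
  v=100: Γ:[p0=T, (p0 ∨ (p0 → p2))=T] Δ:[p2=F, p1=F] refutes=True  ← countermodel

Result: NO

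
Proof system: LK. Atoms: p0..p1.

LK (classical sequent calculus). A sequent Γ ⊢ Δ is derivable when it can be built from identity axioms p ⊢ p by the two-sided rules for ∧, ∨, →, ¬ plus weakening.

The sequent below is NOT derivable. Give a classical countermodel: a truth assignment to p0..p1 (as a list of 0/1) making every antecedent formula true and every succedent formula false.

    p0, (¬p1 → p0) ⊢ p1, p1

Truth-table refutation:
  v=00: Γ:[p0=F, (¬p1 → p0)=F] Δ:[p1=F, p1=F] refutes=False
  v=01: Γ:[p0=F, (¬p1 → p0)=T] Δ:[p1=T, p1=T] refutes=False
  v=10: Γ:[p0=T, (¬p1 → p0)=T] Δ:[p1=F, p1=F] refutes=True  ← countermodel

Result: [1, 0]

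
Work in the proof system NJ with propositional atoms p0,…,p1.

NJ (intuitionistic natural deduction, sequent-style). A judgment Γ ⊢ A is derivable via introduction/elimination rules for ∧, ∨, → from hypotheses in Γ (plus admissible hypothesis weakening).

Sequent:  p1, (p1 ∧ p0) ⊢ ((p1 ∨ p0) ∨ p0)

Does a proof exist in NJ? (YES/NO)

Proof tree:
[∨I₁] p1, (p1 ∧ p0) ⊢ ((p1 ∨ p0) ∨ p0)
  [Wk] p1, (p1 ∧ p0) ⊢ (p1 ∨ p0)
    [∨I₁] p1 ⊢ (p1 ∨ p0)
      [Ax] p1 ⊢ p1

Result: YES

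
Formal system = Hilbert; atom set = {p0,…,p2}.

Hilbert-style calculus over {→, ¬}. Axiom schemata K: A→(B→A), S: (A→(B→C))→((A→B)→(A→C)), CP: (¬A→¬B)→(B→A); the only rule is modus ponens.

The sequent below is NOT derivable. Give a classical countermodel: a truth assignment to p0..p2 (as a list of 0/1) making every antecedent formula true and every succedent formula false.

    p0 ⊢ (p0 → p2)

Search for a countermodel by truth-table:
  v=000: Γ:[p0=F] Δ:[(p0 → p2)=T] refutes=False
  v=001: Γ:[p0=F] Δ:[(p0 → p2)=T] refutes=False
  v=010: Γ:[p0=F] Δ:[(p0 → p2)=T] refutes=False
  v=011: Γ:[p0=F] Δ:[(p0 → p2)=T] refutes=False
  v=100: Γ:[p0=T] Δ:[(p0 → p2)=F] refutes=True  ← countermodel

Result: [1, 0, 0]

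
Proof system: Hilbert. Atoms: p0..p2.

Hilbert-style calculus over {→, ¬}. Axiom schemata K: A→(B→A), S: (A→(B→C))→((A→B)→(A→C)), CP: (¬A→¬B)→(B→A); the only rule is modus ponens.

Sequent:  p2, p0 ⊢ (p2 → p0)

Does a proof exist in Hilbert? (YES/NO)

Derivation trace:
[MP] p2, p0 ⊢ (p2 → p0)
  [K]  ⊢ (p0 → (p2 → p0))
  [MP] p2, p0 ⊢ p0
    [MP] p0 ⊢ (p2 → p0)
      [K]  ⊢ (p0 → (p2 → p0))
      [Hyp] p0 ⊢ p0
    [Hyp] p2 ⊢ p2

Result: YES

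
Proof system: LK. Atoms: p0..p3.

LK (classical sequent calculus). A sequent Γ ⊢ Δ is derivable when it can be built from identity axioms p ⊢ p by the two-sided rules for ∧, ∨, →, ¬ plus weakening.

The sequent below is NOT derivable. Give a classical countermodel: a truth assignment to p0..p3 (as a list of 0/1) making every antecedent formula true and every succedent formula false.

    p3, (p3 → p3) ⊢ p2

Truth-table refutation:
  v=0000: Γ:[p3=F, (p3 → p3)=T] Δ:[p2=F] refutes=False
  v=0001: Γ:[p3=T, (p3 → p3)=T] Δ:[p2=F] refutes=True  ← countermodel

Result: [0, 0, 0, 1]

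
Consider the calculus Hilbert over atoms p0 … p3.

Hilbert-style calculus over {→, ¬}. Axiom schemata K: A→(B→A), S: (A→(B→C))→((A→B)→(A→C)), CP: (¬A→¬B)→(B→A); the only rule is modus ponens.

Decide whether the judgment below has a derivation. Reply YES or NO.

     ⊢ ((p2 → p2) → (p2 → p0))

Enumerate valuations to refute Γ ⊢ Δ:
  v=0000: Γ:[] Δ:[((p2 → p2) → (p2 → p0))=T] refutes=False
  v=0001: Γ:[] Δ:[((p2 → p2) → (p2 → p0))=T] refutes=False
  v=0010: Γ:[] Δ:[((p2 → p2) → (p2 → p0))=F] refutes=True  ← countermodel

Result: NO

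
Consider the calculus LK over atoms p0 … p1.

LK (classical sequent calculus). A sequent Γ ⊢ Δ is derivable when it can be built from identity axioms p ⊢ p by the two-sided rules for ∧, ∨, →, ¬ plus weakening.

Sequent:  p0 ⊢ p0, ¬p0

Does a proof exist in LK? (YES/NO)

Derivation trace:
[WL] p0 ⊢ p0, ¬p0
  [¬R]  ⊢ p0, ¬p0
    [Ax] p0 ⊢ p0

Result: YES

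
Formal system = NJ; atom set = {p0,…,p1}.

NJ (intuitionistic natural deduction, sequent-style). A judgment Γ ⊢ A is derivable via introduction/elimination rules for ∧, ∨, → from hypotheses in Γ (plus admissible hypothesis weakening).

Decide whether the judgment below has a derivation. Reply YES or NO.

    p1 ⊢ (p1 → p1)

Derivation trace:
[Wk] p1 ⊢ (p1 → p1)
  [→I]  ⊢ (p1 → p1)
    [Ax] p1 ⊢ p1

Result: YES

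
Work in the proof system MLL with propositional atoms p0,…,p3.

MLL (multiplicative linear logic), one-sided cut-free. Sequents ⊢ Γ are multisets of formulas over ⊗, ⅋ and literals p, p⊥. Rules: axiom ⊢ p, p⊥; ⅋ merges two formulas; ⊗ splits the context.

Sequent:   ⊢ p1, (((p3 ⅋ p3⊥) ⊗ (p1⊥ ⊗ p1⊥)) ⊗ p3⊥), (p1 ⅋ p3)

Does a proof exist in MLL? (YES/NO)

Proof tree:
[⅋]  ⊢ p1, (((p3 ⅋ p3⊥) ⊗ (p1⊥ ⊗ p1⊥)) ⊗ p3⊥), (p1 ⅋ p3)
  [⊗]  ⊢ p1, p1, p3, (((p3 ⅋ p3⊥) ⊗ (p1⊥ ⊗ p1⊥)) ⊗ p3⊥)
    [⊗]  ⊢ p1, p1, ((p3 ⅋ p3⊥) ⊗ (p1⊥ ⊗ p1⊥))
      [⅋]  ⊢ (p3 ⅋ p3⊥)
        [Ax]  ⊢ p3, p3⊥
      [⊗]  ⊢ p1, p1, (p1⊥ ⊗ p1⊥)
        [Ax]  ⊢ p1, p1⊥
        [Ax]  ⊢ p1, p1⊥
    [Ax]  ⊢ p3, p3⊥

Result: YES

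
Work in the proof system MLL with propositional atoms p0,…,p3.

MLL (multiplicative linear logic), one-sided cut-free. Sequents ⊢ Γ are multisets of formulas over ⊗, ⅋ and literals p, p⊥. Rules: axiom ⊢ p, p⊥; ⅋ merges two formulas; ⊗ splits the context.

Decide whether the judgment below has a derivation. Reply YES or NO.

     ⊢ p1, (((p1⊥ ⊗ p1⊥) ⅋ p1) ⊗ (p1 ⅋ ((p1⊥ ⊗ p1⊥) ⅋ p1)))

Proof tree:
[⊗]  ⊢ p1, (((p1⊥ ⊗ p1⊥) ⅋ p1) ⊗ (p1 ⅋ ((p1⊥ ⊗ p1⊥) ⅋ p1)))
  [⅋]  ⊢ p1, ((p1⊥ ⊗ p1⊥) ⅋ p1)
    [⊗]  ⊢ p1, p1, (p1⊥ ⊗ p1⊥)
      [Ax]  ⊢ p1, p1⊥
      [Ax]  ⊢ p1, p1⊥
  [⅋]  ⊢ (p1 ⅋ ((p1⊥ ⊗ p1⊥) ⅋ p1))
    [⅋]  ⊢ p1, ((p1⊥ ⊗ p1⊥) ⅋ p1)
      [⊗]  ⊢ p1, p1, (p1⊥ ⊗ p1⊥)
        [Ax]  ⊢ p1, p1⊥
        [Ax]  ⊢ p1, p1⊥

Result: YES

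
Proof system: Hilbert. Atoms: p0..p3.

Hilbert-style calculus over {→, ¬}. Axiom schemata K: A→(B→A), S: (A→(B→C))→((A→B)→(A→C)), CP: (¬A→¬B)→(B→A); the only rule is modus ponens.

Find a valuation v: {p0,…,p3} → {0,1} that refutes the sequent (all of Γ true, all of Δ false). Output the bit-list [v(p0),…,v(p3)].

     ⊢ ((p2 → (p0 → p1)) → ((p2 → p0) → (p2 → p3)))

Search for a countermodel by truth-table:
  v=0000: Γ:[] Δ:[((p2 → (p0 → p1)) → ((p2 → p0) → (p2 → p3)))=T] refutes=False
  v=0001: Γ:[] Δ:[((p2 → (p0 → p1)) → ((p2 → p0) → (p2 → p3)))=T] refutes=False
  v=0010: Γ:[] Δ:[((p2 → (p0 → p1)) → ((p2 → p0) → (p2 → p3)))=T] refutes=False
  v=0011: Γ:[] Δ:[((p2 → (p0 → p1)) → ((p2 → p0) → (p2 → p3)))=T] refutes=False
  v=0100: Γ:[] Δ:[((p2 → (p0 → p1)) → ((p2 → p0) → (p2 → p3)))=T] refutes=False
  v=0101: Γ:[] Δ:[((p2 → (p0 → p1)) → ((p2 → p0) → (p2 → p3)))=T] refutes=False
  v=0110: Γ:[] Δ:[((p2 → (p0 → p1)) → ((p2 → p0) → (p2 → p3)))=T] refutes=False
  v=0111: Γ:[] Δ:[((p2 → (p0 → p1)) → ((p2 → p0) → (p2 → p3)))=T] refutes=False
  v=1000: Γ:[] Δ:[((p2 → (p0 → p1)) → ((p2 → p0) → (p2 → p3)))=T] refutes=False
  v=1001: Γ:[] Δ:[((p2 → (p0 → p1)) → ((p2 → p0) → (p2 → p3)))=T] refutes=False
  v=1010: Γ:[] Δ:[((p2 → (p0 → p1)) → ((p2 → p0) → (p2 → p3)))=T] refutes=False
  v=1011: Γ:[] Δ:[((p2 → (p0 → p1)) → ((p2 → p0) → (p2 → p3)))=T] refutes=False
  v=1100: Γ:[] Δ:[((p2 → (p0 → p1)) → ((p2 → p0) → (p2 → p3)))=T] refutes=False
  v=1101: Γ:[] Δ:[((p2 → (p0 → p1)) → ((p2 → p0) → (p2 → p3)))=T] refutes=False
  v=1110: Γ:[] Δ:[((p2 → (p0 → p1)) → ((p2 → p0) → (p2 → p3)))=F] refutes=True  ← countermodel

Result: [1, 1, 1, 0]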